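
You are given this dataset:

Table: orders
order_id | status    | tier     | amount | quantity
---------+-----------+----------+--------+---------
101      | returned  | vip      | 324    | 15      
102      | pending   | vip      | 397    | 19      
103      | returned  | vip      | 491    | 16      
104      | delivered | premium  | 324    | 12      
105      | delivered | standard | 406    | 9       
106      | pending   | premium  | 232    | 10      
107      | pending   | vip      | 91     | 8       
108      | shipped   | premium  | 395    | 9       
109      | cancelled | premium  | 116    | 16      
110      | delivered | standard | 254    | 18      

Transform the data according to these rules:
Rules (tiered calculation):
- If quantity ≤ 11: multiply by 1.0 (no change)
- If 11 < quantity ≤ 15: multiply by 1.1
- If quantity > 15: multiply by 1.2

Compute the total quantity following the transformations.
148.5

Step 1: Tier 1 (quantity ≤ 11): 4 records, sum = 36 × 1.0 = 36.0
Step 2: Tier 2 (11 < quantity ≤ 15): 2 records, sum = 27 × 1.1 = 29.7
Step 3: Tier 3 (quantity > 15): 4 records, sum = 69 × 1.2 = 82.8
Step 4: Final sum = 36.0 + 29.7 + 82.8 = 148.5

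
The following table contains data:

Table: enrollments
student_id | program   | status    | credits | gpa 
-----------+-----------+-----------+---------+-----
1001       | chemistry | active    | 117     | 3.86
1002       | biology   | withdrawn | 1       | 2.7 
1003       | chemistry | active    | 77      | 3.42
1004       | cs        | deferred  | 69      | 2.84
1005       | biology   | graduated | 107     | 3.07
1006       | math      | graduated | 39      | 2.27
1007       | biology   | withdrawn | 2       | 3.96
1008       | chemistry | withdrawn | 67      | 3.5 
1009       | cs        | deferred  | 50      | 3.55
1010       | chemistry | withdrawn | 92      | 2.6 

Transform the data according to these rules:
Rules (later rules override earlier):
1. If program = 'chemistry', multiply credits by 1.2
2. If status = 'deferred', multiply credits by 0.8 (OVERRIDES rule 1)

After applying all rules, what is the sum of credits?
667.8

Step 1: Rule 2 takes priority for records with status = 'deferred'
  - 2 records: 119 × 0.8 = 95.2
Step 2: Rule 1 applies to remaining records with program = 'chemistry'
  - 4 records: 353 × 1.2 = 423.6
Step 3: Other records unchanged: 149
Step 4: Final sum = 95.2 + 423.6 + 149 = 667.8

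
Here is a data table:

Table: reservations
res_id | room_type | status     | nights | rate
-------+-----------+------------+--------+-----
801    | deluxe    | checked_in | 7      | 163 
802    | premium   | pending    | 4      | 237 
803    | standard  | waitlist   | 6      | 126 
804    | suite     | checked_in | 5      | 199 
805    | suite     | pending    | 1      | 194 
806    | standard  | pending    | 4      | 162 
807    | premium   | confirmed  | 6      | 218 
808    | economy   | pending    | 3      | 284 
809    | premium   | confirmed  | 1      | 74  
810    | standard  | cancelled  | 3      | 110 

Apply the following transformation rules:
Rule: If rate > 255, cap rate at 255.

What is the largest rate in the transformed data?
255

Step 1: Original maximum rate = 284
Step 2: Apply cap at 255
Step 3: 1 records had rate > 255 and were capped
Step 4: Maximum after transformation = 255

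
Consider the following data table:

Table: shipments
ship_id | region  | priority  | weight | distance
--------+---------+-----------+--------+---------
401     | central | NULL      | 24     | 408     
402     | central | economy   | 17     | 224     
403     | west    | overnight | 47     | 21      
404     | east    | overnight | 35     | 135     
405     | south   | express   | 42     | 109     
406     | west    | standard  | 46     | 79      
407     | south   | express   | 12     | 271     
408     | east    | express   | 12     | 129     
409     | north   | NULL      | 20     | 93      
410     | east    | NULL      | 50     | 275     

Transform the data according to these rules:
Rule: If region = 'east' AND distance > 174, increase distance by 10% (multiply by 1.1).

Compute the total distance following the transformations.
1771.5

Step 1: Find records where region = 'east' AND distance > 174
Step 2: 1 records match, summing to 275
Step 3: After multiplier: 275 × 1.1 = 302.5
Step 4: Unaffected records sum: 1469
Step 5: Final sum = 302.5 + 1469 = 1771.5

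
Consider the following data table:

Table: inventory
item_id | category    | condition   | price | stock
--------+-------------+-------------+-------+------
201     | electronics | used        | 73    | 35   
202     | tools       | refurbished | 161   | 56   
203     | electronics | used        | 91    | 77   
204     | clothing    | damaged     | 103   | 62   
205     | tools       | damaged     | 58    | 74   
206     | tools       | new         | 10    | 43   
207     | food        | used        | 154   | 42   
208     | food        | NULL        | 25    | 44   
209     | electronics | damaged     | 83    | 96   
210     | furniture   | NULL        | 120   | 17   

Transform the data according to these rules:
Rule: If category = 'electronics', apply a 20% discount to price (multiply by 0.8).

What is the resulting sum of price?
828.6

Step 1: Records with category = 'electronics' have total price = 247
Step 2: Apply multiplier: 247 × 0.8 = 197.6
Step 3: Other records total: 631
Step 4: Final sum = 197.6 + 631 = 828.6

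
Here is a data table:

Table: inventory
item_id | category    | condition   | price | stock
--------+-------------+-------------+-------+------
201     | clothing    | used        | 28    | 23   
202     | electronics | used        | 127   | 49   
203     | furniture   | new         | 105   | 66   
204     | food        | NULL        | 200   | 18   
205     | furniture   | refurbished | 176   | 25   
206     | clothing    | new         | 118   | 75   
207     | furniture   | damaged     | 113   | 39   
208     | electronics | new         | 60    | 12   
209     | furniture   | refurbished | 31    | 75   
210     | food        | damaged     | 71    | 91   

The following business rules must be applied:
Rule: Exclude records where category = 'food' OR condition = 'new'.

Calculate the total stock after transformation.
211

Step 1: Find records where category = 'food' OR condition = 'new'
Step 2: 5 records match, summing to 262
Step 3: Original sum: 473
Step 4: Remaining sum = 473 - 262 = 211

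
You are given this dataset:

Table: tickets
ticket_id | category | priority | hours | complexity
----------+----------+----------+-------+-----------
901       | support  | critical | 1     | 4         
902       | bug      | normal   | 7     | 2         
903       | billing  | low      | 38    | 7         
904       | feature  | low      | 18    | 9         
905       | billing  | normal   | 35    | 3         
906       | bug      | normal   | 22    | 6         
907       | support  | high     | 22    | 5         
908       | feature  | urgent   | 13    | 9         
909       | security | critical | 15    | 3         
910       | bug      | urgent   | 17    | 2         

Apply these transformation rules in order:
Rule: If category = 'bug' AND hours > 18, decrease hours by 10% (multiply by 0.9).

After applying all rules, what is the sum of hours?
185.8

Step 1: Find records where category = 'bug' AND hours > 18
Step 2: 1 records match, summing to 22
Step 3: After multiplier: 22 × 0.9 = 19.8
Step 4: Unaffected records sum: 166
Step 5: Final sum = 19.8 + 166 = 185.8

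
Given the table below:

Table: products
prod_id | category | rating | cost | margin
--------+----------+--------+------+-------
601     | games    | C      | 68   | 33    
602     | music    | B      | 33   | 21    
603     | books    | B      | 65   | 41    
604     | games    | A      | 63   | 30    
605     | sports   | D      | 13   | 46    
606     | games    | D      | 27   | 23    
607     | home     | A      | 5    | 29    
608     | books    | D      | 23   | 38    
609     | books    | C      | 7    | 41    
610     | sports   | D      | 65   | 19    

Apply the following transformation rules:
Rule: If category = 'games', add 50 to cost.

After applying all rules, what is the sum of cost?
519

Step 1: Count records where category = 'games': 3
Step 2: Total bonus added: 3 × 50 = 150
Step 3: Original sum of cost: 369
Step 4: Final sum = 369 + 150 = 519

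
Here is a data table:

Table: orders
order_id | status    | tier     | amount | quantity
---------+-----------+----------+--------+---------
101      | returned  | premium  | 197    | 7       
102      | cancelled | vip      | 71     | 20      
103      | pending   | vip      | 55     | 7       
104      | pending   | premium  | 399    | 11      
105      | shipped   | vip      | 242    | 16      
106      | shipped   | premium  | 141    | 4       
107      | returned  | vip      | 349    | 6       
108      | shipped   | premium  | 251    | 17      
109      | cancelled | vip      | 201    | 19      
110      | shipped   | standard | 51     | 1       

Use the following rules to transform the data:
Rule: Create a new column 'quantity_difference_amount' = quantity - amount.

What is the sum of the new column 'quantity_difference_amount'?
-1849

Step 1: For each record, compute quantity - amount
Example calculations:
  7 - 197 = -190
  20 - 71 = -51
  7 - 55 = -48
  ...
Step 2: Sum all derived values
Step 3: Total = -1849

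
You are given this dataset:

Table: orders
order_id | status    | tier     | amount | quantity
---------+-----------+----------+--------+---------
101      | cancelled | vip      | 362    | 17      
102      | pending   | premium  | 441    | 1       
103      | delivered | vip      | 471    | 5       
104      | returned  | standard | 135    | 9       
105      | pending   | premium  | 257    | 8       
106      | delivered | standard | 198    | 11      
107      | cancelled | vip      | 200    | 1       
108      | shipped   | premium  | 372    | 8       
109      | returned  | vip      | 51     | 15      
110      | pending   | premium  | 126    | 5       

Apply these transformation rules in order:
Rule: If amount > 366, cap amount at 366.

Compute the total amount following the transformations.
2427

Step 1: 3 records have amount > 366
Step 2: These records originally summed to 1284
Step 3: After capping: 3 × 366 = 1098
Step 4: Unaffected records sum: 1329
Step 5: Final sum = 1098 + 1329 = 2427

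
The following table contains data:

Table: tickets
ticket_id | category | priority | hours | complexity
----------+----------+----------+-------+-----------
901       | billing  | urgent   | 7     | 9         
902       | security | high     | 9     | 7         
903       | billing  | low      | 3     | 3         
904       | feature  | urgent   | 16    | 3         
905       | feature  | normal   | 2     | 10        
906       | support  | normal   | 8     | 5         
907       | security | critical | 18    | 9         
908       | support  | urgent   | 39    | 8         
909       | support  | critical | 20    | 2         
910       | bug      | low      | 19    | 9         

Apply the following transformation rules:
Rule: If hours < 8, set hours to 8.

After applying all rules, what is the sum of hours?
153

Step 1: 3 records have hours < 8
Step 2: These records originally summed to 12
Step 3: After setting to minimum: 3 × 8 = 24
Step 4: Unaffected records sum: 129
Step 5: Final sum = 24 + 129 = 153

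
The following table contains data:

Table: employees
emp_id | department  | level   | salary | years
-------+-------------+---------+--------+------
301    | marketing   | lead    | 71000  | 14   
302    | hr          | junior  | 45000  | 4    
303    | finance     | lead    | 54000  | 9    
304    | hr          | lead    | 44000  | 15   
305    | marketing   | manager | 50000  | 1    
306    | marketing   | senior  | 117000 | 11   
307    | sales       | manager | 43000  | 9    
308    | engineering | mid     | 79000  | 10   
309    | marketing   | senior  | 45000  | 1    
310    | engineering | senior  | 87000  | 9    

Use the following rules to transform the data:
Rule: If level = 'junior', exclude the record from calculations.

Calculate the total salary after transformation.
590000

Step 1: Identify records where level = 'junior'
Step 2: The excluded records sum to 45000
Step 3: Original total salary = 635000
Step 4: Remaining total = 635000 - 45000 = 590000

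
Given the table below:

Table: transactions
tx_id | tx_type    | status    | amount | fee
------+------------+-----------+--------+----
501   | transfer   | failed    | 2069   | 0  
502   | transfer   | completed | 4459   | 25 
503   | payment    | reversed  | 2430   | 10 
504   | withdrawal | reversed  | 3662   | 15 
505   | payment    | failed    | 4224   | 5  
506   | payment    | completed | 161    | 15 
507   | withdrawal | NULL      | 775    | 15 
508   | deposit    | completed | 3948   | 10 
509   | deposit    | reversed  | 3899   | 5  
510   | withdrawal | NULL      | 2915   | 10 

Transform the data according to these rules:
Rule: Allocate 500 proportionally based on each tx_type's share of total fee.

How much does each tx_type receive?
deposit: 68.18, payment: 136.36, transfer: 113.64, withdrawal: 181.82

Step 1: Calculate total fee = 110
Step 2: Calculate each tx_type's proportion:
  deposit: 15/110 = 13.64% → 68.18
  payment: 30/110 = 27.27% → 136.36
  transfer: 25/110 = 22.73% → 113.64
  withdrawal: 40/110 = 36.36% → 181.82
Step 3: Verify: sum of allocations ≈ 500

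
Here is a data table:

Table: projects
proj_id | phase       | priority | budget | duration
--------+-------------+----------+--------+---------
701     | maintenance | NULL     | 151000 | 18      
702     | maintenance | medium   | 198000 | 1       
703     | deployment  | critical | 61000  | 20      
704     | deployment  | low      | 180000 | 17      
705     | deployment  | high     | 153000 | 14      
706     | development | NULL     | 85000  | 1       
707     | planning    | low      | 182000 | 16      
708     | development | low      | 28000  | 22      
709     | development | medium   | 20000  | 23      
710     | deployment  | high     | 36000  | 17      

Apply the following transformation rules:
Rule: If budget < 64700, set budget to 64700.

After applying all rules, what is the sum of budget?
1207800

Step 1: 4 records have budget < 64700
Step 2: These records originally summed to 145000
Step 3: After setting to minimum: 4 × 64700 = 258800
Step 4: Unaffected records sum: 949000
Step 5: Final sum = 258800 + 949000 = 1207800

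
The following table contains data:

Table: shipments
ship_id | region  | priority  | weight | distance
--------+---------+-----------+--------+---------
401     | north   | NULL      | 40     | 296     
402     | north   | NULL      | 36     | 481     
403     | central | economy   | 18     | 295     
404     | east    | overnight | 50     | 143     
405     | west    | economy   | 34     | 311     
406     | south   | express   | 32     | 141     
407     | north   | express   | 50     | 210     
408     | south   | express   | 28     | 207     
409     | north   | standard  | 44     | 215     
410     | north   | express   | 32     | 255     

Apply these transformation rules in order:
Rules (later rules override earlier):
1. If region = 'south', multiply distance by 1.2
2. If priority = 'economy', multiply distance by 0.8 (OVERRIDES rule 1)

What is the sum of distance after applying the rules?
2502.4

Step 1: Rule 2 takes priority for records with priority = 'economy'
  - 2 records: 606 × 0.8 = 484.8
Step 2: Rule 1 applies to remaining records with region = 'south'
  - 2 records: 348 × 1.2 = 417.6
Step 3: Other records unchanged: 1600
Step 4: Final sum = 484.8 + 417.6 + 1600 = 2502.4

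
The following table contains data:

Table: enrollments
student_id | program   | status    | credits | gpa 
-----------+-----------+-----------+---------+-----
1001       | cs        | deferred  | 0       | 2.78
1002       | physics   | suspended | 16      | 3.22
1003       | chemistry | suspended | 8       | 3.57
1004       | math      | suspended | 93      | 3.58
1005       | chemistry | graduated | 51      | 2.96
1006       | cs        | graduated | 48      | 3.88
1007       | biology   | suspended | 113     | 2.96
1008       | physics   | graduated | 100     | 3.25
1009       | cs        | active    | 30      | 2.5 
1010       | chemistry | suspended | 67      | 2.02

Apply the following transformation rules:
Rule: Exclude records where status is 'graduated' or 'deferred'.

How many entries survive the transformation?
6

Step 1: Count records to exclude
  - 3 (graduated) + 1 (deferred) = 4 records
Step 2: Total records: 10
Step 3: Remaining = 10 - 4 = 6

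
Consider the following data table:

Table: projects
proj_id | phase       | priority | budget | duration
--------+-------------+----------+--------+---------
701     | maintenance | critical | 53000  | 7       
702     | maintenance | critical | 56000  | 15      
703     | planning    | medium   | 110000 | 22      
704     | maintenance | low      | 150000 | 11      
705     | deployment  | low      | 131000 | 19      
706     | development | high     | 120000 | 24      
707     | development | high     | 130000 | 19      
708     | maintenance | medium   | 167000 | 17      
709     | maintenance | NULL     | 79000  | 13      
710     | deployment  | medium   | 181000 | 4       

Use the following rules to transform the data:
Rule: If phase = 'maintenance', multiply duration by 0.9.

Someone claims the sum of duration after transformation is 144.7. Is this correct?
Yes, the result is correct.

Step 1: Calculate the correct sum after transformation
Step 2: Apply multiplier 0.9 to records where phase = 'maintenance'
Step 3: Correct result = 144.7
Step 4: Claimed result = 144.7
Step 5: 144.7 = 144.7 ✓
Conclusion: The claimed result is correct.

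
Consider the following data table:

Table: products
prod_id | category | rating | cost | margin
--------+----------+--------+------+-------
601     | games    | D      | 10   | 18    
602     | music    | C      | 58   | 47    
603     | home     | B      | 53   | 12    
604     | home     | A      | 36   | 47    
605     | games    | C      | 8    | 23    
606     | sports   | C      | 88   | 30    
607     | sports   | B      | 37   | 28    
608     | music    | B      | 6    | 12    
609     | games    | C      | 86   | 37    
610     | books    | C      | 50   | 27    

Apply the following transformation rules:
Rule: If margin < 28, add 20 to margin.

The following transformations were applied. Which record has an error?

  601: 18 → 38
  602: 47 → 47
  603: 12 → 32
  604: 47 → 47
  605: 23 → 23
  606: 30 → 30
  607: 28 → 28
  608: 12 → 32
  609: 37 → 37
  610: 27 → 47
Record 605 has an error. The correct transformed value should be 43, not 23.

Step 1: Check each record against the rule
Step 2: Record 605 has margin = 23
Step 3: Since 23 < 28, the bonus should have been applied
Step 4: Correct value = 43, but claimed value = 23
Conclusion: Record 605 has the error.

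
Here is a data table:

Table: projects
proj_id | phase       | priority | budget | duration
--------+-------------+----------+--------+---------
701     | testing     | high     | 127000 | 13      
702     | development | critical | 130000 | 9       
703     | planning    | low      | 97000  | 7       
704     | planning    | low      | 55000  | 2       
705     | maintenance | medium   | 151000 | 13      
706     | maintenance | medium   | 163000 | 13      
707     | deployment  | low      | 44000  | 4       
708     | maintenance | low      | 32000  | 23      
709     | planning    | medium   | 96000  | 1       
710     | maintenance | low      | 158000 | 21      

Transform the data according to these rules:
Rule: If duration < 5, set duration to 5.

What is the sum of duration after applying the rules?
114

Step 1: 3 records have duration < 5
Step 2: These records originally summed to 7
Step 3: After setting to minimum: 3 × 5 = 15
Step 4: Unaffected records sum: 99
Step 5: Final sum = 15 + 99 = 114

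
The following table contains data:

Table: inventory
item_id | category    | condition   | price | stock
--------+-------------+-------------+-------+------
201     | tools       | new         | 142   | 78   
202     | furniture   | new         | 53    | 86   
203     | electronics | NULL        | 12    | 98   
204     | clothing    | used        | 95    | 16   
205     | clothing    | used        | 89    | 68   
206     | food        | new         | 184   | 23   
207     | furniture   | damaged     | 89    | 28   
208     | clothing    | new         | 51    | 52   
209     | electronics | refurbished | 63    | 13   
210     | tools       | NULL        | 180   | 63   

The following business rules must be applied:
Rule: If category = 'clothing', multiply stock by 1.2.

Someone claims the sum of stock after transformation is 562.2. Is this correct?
No, the correct result is 552.2.

Step 1: Calculate the correct sum after transformation
Step 2: Apply multiplier 1.2 to records where category = 'clothing'
Step 3: Correct result = 552.2
Step 4: Claimed result = 562.2
Step 5: 552.2 ≠ 562.2
Conclusion: The claimed result is incorrect. The correct answer is 552.2.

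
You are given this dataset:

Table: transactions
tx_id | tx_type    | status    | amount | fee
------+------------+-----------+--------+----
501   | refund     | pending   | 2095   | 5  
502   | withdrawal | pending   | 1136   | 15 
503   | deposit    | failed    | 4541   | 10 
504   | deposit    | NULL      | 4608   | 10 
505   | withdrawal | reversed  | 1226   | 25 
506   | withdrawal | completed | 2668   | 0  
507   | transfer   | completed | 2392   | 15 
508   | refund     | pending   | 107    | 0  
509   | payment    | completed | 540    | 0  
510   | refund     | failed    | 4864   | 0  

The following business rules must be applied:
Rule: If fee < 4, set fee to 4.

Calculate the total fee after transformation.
96

Step 1: 4 records have fee < 4
Step 2: These records originally summed to 0
Step 3: After setting to minimum: 4 × 4 = 16
Step 4: Unaffected records sum: 80
Step 5: Final sum = 16 + 80 = 96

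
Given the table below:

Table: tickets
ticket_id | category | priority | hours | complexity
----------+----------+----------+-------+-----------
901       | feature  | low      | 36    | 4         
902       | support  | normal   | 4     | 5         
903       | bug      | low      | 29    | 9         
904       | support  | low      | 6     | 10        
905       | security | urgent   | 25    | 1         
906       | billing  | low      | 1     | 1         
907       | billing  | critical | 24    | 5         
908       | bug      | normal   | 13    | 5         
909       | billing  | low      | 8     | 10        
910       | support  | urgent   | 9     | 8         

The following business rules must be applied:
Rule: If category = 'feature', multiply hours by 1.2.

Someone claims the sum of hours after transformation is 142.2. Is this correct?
No, the correct result is 162.2.

Step 1: Calculate the correct sum after transformation
Step 2: Apply multiplier 1.2 to records where category = 'feature'
Step 3: Correct result = 162.2
Step 4: Claimed result = 142.2
Step 5: 162.2 ≠ 142.2
Conclusion: The claimed result is incorrect. The correct answer is 162.2.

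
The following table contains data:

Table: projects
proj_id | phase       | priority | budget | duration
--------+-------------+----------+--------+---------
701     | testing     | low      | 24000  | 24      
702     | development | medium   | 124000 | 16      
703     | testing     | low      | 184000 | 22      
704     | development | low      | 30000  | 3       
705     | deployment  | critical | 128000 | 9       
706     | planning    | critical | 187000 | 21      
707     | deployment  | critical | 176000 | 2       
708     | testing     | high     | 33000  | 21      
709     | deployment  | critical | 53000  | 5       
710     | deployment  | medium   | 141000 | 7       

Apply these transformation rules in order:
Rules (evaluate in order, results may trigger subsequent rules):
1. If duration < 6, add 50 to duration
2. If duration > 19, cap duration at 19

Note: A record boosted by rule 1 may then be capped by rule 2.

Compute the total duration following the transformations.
165

Step 1: Apply rule 1 to records with duration < 6
  - 3 records get bonus of 50
  - Of these, 3 records then exceed 19 and get capped
Step 2: Apply rule 2 to records with duration > 19
  - 4 records (original) are capped
Step 3: Calculate final sum = 165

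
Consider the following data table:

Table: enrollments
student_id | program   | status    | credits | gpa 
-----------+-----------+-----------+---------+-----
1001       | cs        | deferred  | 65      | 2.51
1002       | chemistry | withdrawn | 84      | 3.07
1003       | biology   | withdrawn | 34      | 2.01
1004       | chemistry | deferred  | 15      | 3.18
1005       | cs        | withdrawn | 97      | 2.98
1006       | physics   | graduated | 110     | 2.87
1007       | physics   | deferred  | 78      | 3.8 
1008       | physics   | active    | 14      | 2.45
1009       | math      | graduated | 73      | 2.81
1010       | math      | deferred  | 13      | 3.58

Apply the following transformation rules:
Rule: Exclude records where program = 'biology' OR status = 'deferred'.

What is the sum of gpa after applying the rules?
14.18

Step 1: Find records where program = 'biology' OR status = 'deferred'
Step 2: 5 records match, summing to 15.08
Step 3: Original sum: 29.26
Step 4: Remaining sum = 29.26 - 15.08 = 14.18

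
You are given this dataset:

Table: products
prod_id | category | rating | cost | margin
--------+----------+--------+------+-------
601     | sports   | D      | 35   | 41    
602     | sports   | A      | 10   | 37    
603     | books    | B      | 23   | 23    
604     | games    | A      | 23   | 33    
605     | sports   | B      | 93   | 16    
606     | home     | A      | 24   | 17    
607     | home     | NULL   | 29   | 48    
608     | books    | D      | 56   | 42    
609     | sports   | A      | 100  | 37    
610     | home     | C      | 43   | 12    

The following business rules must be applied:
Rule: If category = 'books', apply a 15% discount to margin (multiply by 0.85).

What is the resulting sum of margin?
296.25

Step 1: Records with category = 'books' have total margin = 65
Step 2: Apply multiplier: 65 × 0.85 = 55.25
Step 3: Other records total: 241
Step 4: Final sum = 55.25 + 241 = 296.25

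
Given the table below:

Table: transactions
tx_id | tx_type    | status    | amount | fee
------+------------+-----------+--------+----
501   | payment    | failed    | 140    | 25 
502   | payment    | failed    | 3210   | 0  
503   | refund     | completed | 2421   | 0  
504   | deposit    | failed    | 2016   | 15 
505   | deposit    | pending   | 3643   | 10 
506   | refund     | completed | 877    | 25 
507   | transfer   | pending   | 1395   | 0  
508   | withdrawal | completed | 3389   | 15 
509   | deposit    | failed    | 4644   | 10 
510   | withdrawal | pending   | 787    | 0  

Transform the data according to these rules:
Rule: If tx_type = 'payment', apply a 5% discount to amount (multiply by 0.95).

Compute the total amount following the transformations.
22354.5

Step 1: Records with tx_type = 'payment' have total amount = 3350
Step 2: Apply multiplier: 3350 × 0.95 = 3182.5
Step 3: Other records total: 19172
Step 4: Final sum = 3182.5 + 19172 = 22354.5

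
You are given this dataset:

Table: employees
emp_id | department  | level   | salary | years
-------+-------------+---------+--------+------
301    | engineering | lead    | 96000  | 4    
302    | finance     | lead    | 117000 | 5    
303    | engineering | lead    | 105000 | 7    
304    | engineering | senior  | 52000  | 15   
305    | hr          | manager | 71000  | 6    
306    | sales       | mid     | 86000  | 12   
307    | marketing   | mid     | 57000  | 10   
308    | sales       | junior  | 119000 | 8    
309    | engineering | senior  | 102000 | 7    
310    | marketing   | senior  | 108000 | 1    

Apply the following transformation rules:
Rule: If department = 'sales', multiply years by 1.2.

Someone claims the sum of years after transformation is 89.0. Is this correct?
No, the correct result is 79.0.

Step 1: Calculate the correct sum after transformation
Step 2: Apply multiplier 1.2 to records where department = 'sales'
Step 3: Correct result = 79.0
Step 4: Claimed result = 89.0
Step 5: 79.0 ≠ 89.0
Conclusion: The claimed result is incorrect. The correct answer is 79.0.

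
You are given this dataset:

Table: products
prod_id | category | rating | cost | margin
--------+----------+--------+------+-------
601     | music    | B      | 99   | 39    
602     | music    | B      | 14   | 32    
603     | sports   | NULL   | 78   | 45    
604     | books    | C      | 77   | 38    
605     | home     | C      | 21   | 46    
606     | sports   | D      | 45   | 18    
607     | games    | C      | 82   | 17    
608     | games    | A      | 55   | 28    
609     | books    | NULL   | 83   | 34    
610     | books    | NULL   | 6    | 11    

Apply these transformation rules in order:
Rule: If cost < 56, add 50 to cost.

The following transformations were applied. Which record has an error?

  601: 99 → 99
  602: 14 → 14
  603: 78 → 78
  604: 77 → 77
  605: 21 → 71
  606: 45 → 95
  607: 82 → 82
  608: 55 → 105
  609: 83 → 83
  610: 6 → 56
Record 602 has an error. The correct transformed value should be 64, not 14.

Step 1: Check each record against the rule
Step 2: Record 602 has cost = 14
Step 3: Since 14 < 56, the bonus should have been applied
Step 4: Correct value = 64, but claimed value = 14
Conclusion: Record 602 has the error.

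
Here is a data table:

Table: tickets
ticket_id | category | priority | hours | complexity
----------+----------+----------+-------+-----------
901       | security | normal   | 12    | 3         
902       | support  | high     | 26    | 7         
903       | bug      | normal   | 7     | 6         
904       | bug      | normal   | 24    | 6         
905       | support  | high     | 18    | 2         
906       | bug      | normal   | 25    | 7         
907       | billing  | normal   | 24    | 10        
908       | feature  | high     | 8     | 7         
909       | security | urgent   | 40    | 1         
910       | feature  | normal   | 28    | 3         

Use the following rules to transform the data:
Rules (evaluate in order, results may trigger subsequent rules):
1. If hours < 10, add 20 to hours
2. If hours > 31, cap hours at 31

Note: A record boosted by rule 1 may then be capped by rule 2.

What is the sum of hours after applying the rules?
243

Step 1: Apply rule 1 to records with hours < 10
  - 2 records get bonus of 20
  - Of these, 0 records then exceed 31 and get capped
Step 2: Apply rule 2 to records with hours > 31
  - 1 records (original) are capped
Step 3: Calculate final sum = 243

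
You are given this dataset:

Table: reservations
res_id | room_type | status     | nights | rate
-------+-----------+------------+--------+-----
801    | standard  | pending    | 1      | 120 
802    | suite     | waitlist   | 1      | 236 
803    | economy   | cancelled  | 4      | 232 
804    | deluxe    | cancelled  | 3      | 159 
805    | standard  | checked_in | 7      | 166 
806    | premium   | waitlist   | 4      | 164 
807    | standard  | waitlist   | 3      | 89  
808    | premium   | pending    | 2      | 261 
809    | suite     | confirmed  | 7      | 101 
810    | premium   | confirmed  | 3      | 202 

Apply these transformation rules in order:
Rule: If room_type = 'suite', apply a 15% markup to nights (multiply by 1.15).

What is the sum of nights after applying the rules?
36.2

Step 1: Records with room_type = 'suite' have total nights = 8
Step 2: Apply multiplier: 8 × 1.15 = 9.2
Step 3: Other records total: 27
Step 4: Final sum = 9.2 + 27 = 36.2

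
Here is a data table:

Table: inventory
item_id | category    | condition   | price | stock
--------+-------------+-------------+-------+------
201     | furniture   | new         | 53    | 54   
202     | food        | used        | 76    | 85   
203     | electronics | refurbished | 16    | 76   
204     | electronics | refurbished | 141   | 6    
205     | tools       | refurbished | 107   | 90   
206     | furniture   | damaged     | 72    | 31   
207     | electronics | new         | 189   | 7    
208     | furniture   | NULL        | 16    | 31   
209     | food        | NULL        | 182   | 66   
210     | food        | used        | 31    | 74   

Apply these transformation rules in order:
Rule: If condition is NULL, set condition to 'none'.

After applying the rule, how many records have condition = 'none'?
2

Step 1: Count records where condition IS NULL
Step 2: Found 2 records with NULL condition
Step 3: These records will have condition set to 'none'
Step 4: Records already having condition = 'none': 0
Step 5: Answer: 2 + 0 = 2 records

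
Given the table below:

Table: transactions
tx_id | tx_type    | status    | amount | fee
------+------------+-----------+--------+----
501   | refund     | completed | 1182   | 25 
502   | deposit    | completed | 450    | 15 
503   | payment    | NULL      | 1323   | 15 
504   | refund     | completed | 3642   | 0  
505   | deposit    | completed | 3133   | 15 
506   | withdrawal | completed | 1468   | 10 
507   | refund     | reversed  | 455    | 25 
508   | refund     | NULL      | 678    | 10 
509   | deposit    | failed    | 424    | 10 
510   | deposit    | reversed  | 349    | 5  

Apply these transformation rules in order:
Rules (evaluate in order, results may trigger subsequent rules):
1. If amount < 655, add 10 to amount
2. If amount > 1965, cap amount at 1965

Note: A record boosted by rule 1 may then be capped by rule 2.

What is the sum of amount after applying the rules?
10299

Step 1: Apply rule 1 to records with amount < 655
  - 4 records get bonus of 10
  - Of these, 0 records then exceed 1965 and get capped
Step 2: Apply rule 2 to records with amount > 1965
  - 2 records (original) are capped
Step 3: Calculate final sum = 10299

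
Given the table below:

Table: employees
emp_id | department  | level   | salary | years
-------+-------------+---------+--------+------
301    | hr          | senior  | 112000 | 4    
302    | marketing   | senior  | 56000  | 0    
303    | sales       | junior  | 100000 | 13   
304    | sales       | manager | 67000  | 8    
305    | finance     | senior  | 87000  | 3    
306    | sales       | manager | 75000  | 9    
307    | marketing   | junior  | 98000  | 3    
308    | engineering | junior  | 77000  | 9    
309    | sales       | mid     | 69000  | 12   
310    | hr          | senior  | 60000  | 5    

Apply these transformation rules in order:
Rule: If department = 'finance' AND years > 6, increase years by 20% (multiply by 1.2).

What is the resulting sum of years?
66

Step 1: Find records where department = 'finance' AND years > 6
Step 2: 0 records match, summing to 0
Step 3: After multiplier: 0 × 1.2 = 0.0
Step 4: Unaffected records sum: 66
Step 5: Final sum = 0.0 + 66 = 66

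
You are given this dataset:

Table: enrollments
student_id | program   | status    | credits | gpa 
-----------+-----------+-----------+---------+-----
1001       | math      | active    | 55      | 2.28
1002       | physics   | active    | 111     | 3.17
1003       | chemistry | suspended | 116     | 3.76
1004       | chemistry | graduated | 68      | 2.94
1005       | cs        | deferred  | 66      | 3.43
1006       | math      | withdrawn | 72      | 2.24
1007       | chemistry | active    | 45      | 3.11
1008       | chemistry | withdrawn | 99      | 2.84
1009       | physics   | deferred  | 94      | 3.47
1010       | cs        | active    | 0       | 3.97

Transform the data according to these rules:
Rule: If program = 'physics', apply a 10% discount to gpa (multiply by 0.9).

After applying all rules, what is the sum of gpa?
30.55

Step 1: Records with program = 'physics' have total gpa = 6.64
Step 2: Apply multiplier: 6.64 × 0.9 = 5.98
Step 3: Other records total: 24.57
Step 4: Final sum = 5.98 + 24.57 = 30.55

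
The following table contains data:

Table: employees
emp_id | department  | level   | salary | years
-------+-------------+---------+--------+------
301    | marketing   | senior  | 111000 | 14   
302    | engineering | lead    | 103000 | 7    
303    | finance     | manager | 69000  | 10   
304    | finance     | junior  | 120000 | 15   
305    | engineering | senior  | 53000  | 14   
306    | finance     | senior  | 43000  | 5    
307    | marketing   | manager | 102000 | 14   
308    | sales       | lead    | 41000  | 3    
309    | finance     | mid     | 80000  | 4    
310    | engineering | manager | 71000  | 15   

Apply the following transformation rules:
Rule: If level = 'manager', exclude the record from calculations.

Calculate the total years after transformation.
62

Step 1: Identify records where level = 'manager'
Step 2: The excluded records sum to 39
Step 3: Original total years = 101
Step 4: Remaining total = 101 - 39 = 62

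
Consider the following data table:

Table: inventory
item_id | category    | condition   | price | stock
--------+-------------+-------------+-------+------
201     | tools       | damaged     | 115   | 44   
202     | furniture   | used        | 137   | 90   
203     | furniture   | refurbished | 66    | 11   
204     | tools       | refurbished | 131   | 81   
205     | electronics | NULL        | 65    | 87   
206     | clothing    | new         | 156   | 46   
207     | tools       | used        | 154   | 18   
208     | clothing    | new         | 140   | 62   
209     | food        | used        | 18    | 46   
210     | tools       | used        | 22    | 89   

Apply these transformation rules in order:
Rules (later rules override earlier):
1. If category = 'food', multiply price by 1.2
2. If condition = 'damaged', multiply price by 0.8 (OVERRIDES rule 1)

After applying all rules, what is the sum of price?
984.6

Step 1: Rule 2 takes priority for records with condition = 'damaged'
  - 1 records: 115 × 0.8 = 92.0
Step 2: Rule 1 applies to remaining records with category = 'food'
  - 1 records: 18 × 1.2 = 21.6
Step 3: Other records unchanged: 871
Step 4: Final sum = 92.0 + 21.6 + 871 = 984.6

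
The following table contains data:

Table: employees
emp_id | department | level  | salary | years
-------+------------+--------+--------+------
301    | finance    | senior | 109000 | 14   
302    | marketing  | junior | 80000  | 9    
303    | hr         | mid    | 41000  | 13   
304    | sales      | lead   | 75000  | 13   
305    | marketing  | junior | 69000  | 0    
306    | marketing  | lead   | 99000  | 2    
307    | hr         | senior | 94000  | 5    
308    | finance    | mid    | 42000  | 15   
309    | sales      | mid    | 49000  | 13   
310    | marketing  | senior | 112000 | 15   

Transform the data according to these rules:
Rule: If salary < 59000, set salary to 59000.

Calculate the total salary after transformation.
815000

Step 1: 3 records have salary < 59000
Step 2: These records originally summed to 132000
Step 3: After setting to minimum: 3 × 59000 = 177000
Step 4: Unaffected records sum: 638000
Step 5: Final sum = 177000 + 638000 = 815000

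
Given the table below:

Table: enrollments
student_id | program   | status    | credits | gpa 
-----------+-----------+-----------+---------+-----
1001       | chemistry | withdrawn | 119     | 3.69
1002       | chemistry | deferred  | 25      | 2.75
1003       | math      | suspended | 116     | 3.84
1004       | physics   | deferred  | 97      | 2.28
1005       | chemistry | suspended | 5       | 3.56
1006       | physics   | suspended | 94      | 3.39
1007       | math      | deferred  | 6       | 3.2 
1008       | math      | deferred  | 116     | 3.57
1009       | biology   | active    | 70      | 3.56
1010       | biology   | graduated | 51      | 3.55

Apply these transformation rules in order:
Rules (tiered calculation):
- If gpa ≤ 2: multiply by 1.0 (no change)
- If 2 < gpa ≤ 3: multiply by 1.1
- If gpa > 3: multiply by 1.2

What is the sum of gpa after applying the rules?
39.56

Step 1: Tier 1 (gpa ≤ 2): 0 records, sum = 0 × 1.0 = 0.0
Step 2: Tier 2 (2 < gpa ≤ 3): 2 records, sum = 5.03 × 1.1 = 5.53
Step 3: Tier 3 (gpa > 3): 8 records, sum = 28.36 × 1.2 = 34.03
Step 4: Final sum = 0.0 + 5.53 + 34.03 = 39.56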